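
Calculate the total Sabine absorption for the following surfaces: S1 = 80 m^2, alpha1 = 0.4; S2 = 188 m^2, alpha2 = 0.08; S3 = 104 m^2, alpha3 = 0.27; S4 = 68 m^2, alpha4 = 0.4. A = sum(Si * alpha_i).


80 * 0.4 = 32
188 * 0.08 = 15.04
104 * 0.27 = 28.08
68 * 0.4 = 27.2
A_total = 32 + 15.04 + 28.08 + 27.2 = 102.32 m^2


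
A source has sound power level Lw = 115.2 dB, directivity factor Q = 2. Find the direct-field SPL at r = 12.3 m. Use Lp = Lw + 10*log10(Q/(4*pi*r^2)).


4*pi*r^2 = 4*pi*12.3^2 = 1901.17 m^2
Q / (4*pi*r^2) = 2 / 1901.17 = 0.00105198
Lp = 115.2 + 10*log10(0.00105198) = 85.42 dB


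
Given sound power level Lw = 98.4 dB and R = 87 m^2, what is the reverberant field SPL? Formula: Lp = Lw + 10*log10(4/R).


4/R = 4/87 = 0.045977
Lp = 98.4 + 10*log10(0.045977) = 85.025 dB


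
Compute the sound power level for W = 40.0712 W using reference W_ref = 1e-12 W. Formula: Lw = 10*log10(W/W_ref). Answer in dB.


W / W_ref = 40.0712 / 1e-12 = 4.00712e+13
Lw = 10 * log10(4.00712e+13) = 136.03 dB


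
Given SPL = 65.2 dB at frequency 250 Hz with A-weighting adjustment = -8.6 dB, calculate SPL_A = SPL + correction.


A-weighting table: 250 Hz -> -8.6 dB correction
SPL_A = SPL + correction = 65.2 + (-8.6) = 56.6 dBA


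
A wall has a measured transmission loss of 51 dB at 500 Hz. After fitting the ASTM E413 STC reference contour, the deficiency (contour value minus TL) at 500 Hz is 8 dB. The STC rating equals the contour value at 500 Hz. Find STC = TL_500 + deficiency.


By ASTM E413, STC = value of the fitted reference contour at 500 Hz.
Contour value at 500 Hz = TL_500 + deficiency = 51 + 8 = 59
STC = 59


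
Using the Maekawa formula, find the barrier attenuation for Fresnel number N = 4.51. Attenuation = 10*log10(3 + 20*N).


3 + 20*N = 3 + 20*4.51 = 93.2
Att = 10*log10(93.2) = 19.694 dB


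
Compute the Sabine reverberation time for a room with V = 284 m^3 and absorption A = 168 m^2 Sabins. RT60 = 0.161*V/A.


RT60 = 0.161 * 284 / 168 = 0.27217 s


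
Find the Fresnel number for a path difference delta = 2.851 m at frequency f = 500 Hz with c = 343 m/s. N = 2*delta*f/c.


N = 2*delta*f/c = 2*delta/lambda, where lambda = c/f
lambda = 343 / 500 = 0.686 m
N = 2 * 2.851 / 0.686 = 8.312


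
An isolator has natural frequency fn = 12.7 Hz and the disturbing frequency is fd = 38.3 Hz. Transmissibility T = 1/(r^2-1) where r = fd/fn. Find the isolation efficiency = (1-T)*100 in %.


r = 38.3 / 12.7 = 3.01575
r^2 - 1 = 3.01575^2 - 1 = 8.09475
T = 1/8.09475 = 0.123537
Efficiency = (1 - 0.123537)*100 = 87.646 %


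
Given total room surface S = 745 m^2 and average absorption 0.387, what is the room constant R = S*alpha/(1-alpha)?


R = 745 * 0.387 / (1 - 0.387) = 470.33 m^2


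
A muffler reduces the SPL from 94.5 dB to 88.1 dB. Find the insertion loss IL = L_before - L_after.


Insertion loss = SPL without muffler - SPL with muffler
IL = 94.5 - 88.1 = 6.4 dB


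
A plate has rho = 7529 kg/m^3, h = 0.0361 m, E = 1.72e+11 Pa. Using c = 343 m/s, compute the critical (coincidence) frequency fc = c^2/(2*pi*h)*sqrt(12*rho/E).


12*rho/E = 12*7529/1.72e+11 = 5.25279e-07
sqrt(12*rho/E) = sqrt(5.25279e-07) = 0.000724761
c^2/(2*pi*h) = 343^2/(2*pi*0.0361) = 518682
fc = 518682 * 0.000724761 = 375.92 Hz


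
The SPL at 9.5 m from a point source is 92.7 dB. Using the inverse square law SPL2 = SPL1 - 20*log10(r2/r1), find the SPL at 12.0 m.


r2/r1 = 12.0/9.5 = 1.26316
Correction = 20*log10(1.26316) = 2.02917 dB
SPL2 = 92.7 - 2.02917 = 90.671 dB


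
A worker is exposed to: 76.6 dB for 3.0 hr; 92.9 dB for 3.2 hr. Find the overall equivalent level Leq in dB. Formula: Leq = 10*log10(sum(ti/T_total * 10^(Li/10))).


T_total = 3.0 + 3.2 = 6.2 hr
(3.0/6.2) * 10^(76.6/10) = 2.21172e+07
(3.2/6.2) * 10^(92.9/10) = 1.00637e+09
Sum = 2.21172e+07 + 1.00637e+09 = 1.02849e+09
Leq = 10*log10(1.02849e+09) = 90.122 dB


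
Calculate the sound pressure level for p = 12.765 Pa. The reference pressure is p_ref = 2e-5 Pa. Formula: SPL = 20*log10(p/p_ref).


p / p_ref = 12.765 / 2e-5 = 638250
SPL = 20 * log10(638250) = 116.1 dB


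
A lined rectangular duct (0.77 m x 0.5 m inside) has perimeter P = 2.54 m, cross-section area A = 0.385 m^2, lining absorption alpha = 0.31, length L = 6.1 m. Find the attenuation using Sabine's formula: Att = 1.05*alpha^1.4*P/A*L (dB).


alpha^1.4 = 0.31^1.4 = 0.194047
Attenuation rate = 1.05 * alpha^1.4 * P / A
= 1.05 * 0.194047 * 2.54 / 0.385 = 1.34422 dB/m
Total Att = 1.34422 * 6.1 = 8.1997 dB


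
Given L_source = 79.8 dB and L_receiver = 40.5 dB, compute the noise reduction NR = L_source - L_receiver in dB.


NR = L_source - L_receiver (difference between source and receiving room levels)
NR = 79.8 - 40.5 = 39.3 dB


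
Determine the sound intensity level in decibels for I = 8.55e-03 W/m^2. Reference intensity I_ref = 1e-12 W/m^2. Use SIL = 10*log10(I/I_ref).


I / I_ref = 8.55e-03 / 1e-12 = 8.55e+09
SIL = 10 * log10(8.55e+09) = 99.32 dB


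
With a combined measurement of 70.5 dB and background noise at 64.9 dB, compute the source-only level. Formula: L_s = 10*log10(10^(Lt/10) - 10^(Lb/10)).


10^(70.5/10) = 1.12202e+07
10^(64.9/10) = 3.0903e+06
Difference = 1.12202e+07 - 3.0903e+06 = 8.1299e+06
L_source = 10*log10(8.1299e+06) = 69.101 dB


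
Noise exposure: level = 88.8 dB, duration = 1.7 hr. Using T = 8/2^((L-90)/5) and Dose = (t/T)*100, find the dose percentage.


T_allowed = 8 / 2^((88.8 - 90)/5) = 9.44794 hr
Dose = 1.7 / 9.44794 * 100 = 17.993 %


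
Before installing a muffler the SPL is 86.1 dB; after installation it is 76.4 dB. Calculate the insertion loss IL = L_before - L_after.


Insertion loss = SPL without muffler - SPL with muffler
IL = 86.1 - 76.4 = 9.7 dB


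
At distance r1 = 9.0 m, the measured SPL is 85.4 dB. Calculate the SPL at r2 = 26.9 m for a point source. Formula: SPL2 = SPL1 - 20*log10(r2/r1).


r2/r1 = 26.9/9.0 = 2.98889
Correction = 20*log10(2.98889) = 9.5102 dB
SPL2 = 85.4 - 9.5102 = 75.89 dB


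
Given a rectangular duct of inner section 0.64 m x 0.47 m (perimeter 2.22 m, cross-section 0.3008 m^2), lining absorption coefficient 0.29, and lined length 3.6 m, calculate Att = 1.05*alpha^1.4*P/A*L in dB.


alpha^1.4 = 0.29^1.4 = 0.176749
Attenuation rate = 1.05 * alpha^1.4 * P / A
= 1.05 * 0.176749 * 2.22 / 0.3008 = 1.36969 dB/m
Total Att = 1.36969 * 3.6 = 4.9309 dB


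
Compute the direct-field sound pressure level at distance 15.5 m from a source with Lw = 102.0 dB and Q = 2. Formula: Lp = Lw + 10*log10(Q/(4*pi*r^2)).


4*pi*r^2 = 4*pi*15.5^2 = 3019.07 m^2
Q / (4*pi*r^2) = 2 / 3019.07 = 0.000662456
Lp = 102.0 + 10*log10(0.000662456) = 70.212 dB


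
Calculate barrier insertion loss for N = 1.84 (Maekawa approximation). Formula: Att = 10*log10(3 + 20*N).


3 + 20*N = 3 + 20*1.84 = 39.8
Att = 10*log10(39.8) = 15.999 dB


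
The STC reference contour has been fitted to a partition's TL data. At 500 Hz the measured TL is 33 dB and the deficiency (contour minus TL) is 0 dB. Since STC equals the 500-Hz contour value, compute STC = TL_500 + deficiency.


By ASTM E413, STC = value of the fitted reference contour at 500 Hz.
Contour value at 500 Hz = TL_500 + deficiency = 33 + 0 = 33
STC = 33


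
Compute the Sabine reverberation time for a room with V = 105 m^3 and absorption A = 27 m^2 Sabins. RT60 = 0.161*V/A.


RT60 = 0.161 * 105 / 27 = 0.62611 s


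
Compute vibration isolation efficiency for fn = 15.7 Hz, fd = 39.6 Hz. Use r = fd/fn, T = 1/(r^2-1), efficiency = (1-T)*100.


r = 39.6 / 15.7 = 2.52229
r^2 - 1 = 2.52229^2 - 1 = 5.36195
T = 1/5.36195 = 0.186499
Efficiency = (1 - 0.186499)*100 = 81.35 %


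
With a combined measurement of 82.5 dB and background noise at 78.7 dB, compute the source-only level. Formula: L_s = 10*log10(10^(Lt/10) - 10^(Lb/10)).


10^(82.5/10) = 1.77828e+08
10^(78.7/10) = 7.4131e+07
Difference = 1.77828e+08 - 7.4131e+07 = 1.03697e+08
L_source = 10*log10(1.03697e+08) = 80.158 dB


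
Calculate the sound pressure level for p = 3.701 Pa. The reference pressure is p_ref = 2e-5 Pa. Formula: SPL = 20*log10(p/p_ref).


p / p_ref = 3.701 / 2e-5 = 185050
SPL = 20 * log10(185050) = 105.35 dB


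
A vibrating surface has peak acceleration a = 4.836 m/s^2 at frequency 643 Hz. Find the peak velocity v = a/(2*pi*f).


omega = 2*pi*f = 2*pi*643 = 4040.09 rad/s
v = a / omega = 4.836 / 4040.09 = 0.001197 m/s


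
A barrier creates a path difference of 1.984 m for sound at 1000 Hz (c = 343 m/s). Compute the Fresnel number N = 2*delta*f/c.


N = 2*delta*f/c = 2*delta/lambda, where lambda = c/f
lambda = 343 / 1000 = 0.343 m
N = 2 * 1.984 / 0.343 = 11.569


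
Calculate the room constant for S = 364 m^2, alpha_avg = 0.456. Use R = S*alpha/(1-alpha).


R = 364 * 0.456 / (1 - 0.456) = 305.12 m^2


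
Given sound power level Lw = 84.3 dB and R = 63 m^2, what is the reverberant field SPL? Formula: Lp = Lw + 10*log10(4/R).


4/R = 4/63 = 0.0634921
Lp = 84.3 + 10*log10(0.0634921) = 72.327 dB


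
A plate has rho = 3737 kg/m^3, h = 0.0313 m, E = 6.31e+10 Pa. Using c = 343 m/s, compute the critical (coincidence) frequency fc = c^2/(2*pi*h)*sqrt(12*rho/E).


12*rho/E = 12*3737/6.31e+10 = 7.10681e-07
sqrt(12*rho/E) = sqrt(7.10681e-07) = 0.000843019
c^2/(2*pi*h) = 343^2/(2*pi*0.0313) = 598224
fc = 598224 * 0.000843019 = 504.31 Hz


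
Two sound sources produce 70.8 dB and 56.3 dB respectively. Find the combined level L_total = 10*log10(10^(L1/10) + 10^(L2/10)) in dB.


10^(70.8/10) = 1.20226e+07
10^(56.3/10) = 426580
Sum = 1.20226e+07 + 426580 = 1.24492e+07
L_total = 10*log10(1.24492e+07) = 70.951 dB


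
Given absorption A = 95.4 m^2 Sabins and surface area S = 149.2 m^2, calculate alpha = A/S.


Absorption coefficient = absorbed power / incident power
alpha = A / S = 95.4 / 149.2 = 0.63941


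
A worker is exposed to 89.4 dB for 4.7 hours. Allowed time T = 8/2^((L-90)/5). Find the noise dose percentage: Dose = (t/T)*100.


T_allowed = 8 / 2^((89.4 - 90)/5) = 8.69388 hr
Dose = 4.7 / 8.69388 * 100 = 54.061 %


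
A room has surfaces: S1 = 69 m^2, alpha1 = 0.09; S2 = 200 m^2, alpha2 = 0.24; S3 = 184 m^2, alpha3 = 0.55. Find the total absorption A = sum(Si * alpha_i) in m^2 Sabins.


69 * 0.09 = 6.21
200 * 0.24 = 48
184 * 0.55 = 101.2
A_total = 6.21 + 48 + 101.2 = 155.41 m^2


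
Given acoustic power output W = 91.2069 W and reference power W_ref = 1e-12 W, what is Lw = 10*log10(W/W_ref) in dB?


W / W_ref = 91.2069 / 1e-12 = 9.12069e+13
Lw = 10 * log10(9.12069e+13) = 139.6 dB


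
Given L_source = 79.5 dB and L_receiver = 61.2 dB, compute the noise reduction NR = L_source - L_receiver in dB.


NR = L_source - L_receiver (difference between source and receiving room levels)
NR = 79.5 - 61.2 = 18.3 dB


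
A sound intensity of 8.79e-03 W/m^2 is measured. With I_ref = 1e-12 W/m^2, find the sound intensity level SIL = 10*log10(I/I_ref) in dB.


I / I_ref = 8.79e-03 / 1e-12 = 8.79e+09
SIL = 10 * log10(8.79e+09) = 99.44 dB


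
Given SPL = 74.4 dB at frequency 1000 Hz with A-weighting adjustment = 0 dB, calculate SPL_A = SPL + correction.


A-weighting table: 1000 Hz -> 0 dB correction
SPL_A = SPL + correction = 74.4 + (0) = 74.4 dBA


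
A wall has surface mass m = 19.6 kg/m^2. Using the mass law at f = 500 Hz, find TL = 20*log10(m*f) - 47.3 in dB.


m * f = 19.6 * 500 = 9800
20*log10(9800) = 79.8245 dB
TL = 79.8245 - 47.3 = 32.525 dB


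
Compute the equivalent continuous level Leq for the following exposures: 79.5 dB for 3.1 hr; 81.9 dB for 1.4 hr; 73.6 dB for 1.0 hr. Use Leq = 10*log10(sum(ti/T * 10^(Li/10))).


T_total = 3.1 + 1.4 + 1.0 = 5.5 hr
(3.1/5.5) * 10^(79.5/10) = 5.02341e+07
(1.4/5.5) * 10^(81.9/10) = 3.94244e+07
(1.0/5.5) * 10^(73.6/10) = 4.16521e+06
Sum = 5.02341e+07 + 3.94244e+07 + 4.16521e+06 = 9.38237e+07
Leq = 10*log10(9.38237e+07) = 79.723 dB


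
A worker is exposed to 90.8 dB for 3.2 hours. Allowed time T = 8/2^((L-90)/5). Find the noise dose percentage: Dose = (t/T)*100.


T_allowed = 8 / 2^((90.8 - 90)/5) = 7.1602 hr
Dose = 3.2 / 7.1602 * 100 = 44.691 %


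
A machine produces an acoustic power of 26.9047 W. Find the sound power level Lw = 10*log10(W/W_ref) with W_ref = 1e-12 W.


W / W_ref = 26.9047 / 1e-12 = 2.69047e+13
Lw = 10 * log10(2.69047e+13) = 134.3 dB


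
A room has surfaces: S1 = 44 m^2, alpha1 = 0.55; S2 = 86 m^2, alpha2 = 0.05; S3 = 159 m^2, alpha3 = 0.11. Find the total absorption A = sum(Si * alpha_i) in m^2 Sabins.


44 * 0.55 = 24.2
86 * 0.05 = 4.3
159 * 0.11 = 17.49
A_total = 24.2 + 4.3 + 17.49 = 45.99 m^2


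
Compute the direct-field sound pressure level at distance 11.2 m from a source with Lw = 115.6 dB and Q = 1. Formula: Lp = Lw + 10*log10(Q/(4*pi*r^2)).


4*pi*r^2 = 4*pi*11.2^2 = 1576.33 m^2
Q / (4*pi*r^2) = 1 / 1576.33 = 0.000634385
Lp = 115.6 + 10*log10(0.000634385) = 83.624 dB


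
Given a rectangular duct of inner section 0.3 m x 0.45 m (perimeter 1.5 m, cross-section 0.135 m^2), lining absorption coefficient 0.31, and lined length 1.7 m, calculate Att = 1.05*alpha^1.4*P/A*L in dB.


alpha^1.4 = 0.31^1.4 = 0.194047
Attenuation rate = 1.05 * alpha^1.4 * P / A
= 1.05 * 0.194047 * 1.5 / 0.135 = 2.26388 dB/m
Total Att = 2.26388 * 1.7 = 3.8486 dB


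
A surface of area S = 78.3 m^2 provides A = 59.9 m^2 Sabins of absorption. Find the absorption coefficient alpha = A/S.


Absorption coefficient = absorbed power / incident power
alpha = A / S = 59.9 / 78.3 = 0.76501


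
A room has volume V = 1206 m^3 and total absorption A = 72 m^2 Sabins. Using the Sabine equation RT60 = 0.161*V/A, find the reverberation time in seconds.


RT60 = 0.161 * 1206 / 72 = 2.6967 s


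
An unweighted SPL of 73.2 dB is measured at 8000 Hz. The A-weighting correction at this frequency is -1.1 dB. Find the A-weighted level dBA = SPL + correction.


A-weighting table: 8000 Hz -> -1.1 dB correction
SPL_A = SPL + correction = 73.2 + (-1.1) = 72.1 dBA


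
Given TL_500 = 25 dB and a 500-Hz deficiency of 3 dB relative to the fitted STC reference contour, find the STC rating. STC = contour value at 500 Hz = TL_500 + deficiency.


By ASTM E413, STC = value of the fitted reference contour at 500 Hz.
Contour value at 500 Hz = TL_500 + deficiency = 25 + 3 = 28
STC = 28


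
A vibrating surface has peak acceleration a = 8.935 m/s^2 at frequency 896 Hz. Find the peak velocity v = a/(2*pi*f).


omega = 2*pi*f = 2*pi*896 = 5629.73 rad/s
v = a / omega = 8.935 / 5629.73 = 0.0015871 m/s


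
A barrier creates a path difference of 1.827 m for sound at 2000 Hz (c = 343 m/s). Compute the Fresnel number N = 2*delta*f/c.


N = 2*delta*f/c = 2*delta/lambda, where lambda = c/f
lambda = 343 / 2000 = 0.1715 m
N = 2 * 1.827 / 0.1715 = 21.306


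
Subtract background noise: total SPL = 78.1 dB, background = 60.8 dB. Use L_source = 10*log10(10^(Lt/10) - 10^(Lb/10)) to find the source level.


10^(78.1/10) = 6.45654e+07
10^(60.8/10) = 1.20226e+06
Difference = 6.45654e+07 - 1.20226e+06 = 6.33631e+07
L_source = 10*log10(6.33631e+07) = 78.018 dB


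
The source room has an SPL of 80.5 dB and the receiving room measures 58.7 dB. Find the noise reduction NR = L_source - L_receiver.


NR = L_source - L_receiver (difference between source and receiving room levels)
NR = 80.5 - 58.7 = 21.8 dB


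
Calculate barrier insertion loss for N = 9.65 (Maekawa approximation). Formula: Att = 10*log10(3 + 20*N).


3 + 20*N = 3 + 20*9.65 = 196
Att = 10*log10(196) = 22.923 dB


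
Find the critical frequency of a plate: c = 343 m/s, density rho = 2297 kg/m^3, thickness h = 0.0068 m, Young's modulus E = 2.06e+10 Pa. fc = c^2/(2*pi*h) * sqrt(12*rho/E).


12*rho/E = 12*2297/2.06e+10 = 1.33806e-06
sqrt(12*rho/E) = sqrt(1.33806e-06) = 0.00115675
c^2/(2*pi*h) = 343^2/(2*pi*0.0068) = 2.75359e+06
fc = 2.75359e+06 * 0.00115675 = 3185.2 Hz


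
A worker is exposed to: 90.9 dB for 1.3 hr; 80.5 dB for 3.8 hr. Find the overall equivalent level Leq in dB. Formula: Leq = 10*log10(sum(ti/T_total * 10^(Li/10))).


T_total = 1.3 + 3.8 = 5.1 hr
(1.3/5.1) * 10^(90.9/10) = 3.13598e+08
(3.8/5.1) * 10^(80.5/10) = 8.36014e+07
Sum = 3.13598e+08 + 8.36014e+07 = 3.97199e+08
Leq = 10*log10(3.97199e+08) = 85.99 dB


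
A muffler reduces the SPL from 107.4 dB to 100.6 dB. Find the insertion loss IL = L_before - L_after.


Insertion loss = SPL without muffler - SPL with muffler
IL = 107.4 - 100.6 = 6.8 dB


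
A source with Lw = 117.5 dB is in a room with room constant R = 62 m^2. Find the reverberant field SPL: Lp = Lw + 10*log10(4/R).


4/R = 4/62 = 0.0645161
Lp = 117.5 + 10*log10(0.0645161) = 105.6 dB


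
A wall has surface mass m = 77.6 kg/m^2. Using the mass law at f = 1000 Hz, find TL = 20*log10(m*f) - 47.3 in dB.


m * f = 77.6 * 1000 = 77600
20*log10(77600) = 97.7972 dB
TL = 97.7972 - 47.3 = 50.497 dB


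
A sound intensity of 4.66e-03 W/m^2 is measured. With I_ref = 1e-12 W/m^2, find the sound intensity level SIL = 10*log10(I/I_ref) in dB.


I / I_ref = 4.66e-03 / 1e-12 = 4.66e+09
SIL = 10 * log10(4.66e+09) = 96.684 dB


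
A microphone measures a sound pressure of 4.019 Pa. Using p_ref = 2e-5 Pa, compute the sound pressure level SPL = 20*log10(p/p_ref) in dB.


p / p_ref = 4.019 / 2e-5 = 200950
SPL = 20 * log10(200950) = 106.06 dB


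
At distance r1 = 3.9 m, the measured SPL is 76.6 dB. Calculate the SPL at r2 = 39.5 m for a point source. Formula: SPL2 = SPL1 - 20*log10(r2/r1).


r2/r1 = 39.5/3.9 = 10.1282
Correction = 20*log10(10.1282) = 20.1106 dB
SPL2 = 76.6 - 20.1106 = 56.489 dB


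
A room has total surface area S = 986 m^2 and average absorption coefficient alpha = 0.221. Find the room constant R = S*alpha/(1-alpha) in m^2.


R = 986 * 0.221 / (1 - 0.221) = 279.73 m^2


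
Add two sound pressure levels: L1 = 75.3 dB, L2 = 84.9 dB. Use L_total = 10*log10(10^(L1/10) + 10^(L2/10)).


10^(75.3/10) = 3.38844e+07
10^(84.9/10) = 3.0903e+08
Sum = 3.38844e+07 + 3.0903e+08 = 3.42914e+08
L_total = 10*log10(3.42914e+08) = 85.352 dB


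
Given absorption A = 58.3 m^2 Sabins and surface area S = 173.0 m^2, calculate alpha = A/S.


Absorption coefficient = absorbed power / incident power
alpha = A / S = 58.3 / 173.0 = 0.33699


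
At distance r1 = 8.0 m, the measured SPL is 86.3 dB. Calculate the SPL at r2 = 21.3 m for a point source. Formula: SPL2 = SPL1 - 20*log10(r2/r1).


r2/r1 = 21.3/8.0 = 2.6625
Correction = 20*log10(2.6625) = 8.50579 dB
SPL2 = 86.3 - 8.50579 = 77.794 dB


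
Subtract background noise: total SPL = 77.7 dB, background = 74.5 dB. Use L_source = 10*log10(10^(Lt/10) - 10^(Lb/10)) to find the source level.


10^(77.7/10) = 5.88844e+07
10^(74.5/10) = 2.81838e+07
Difference = 5.88844e+07 - 2.81838e+07 = 3.07006e+07
L_source = 10*log10(3.07006e+07) = 74.871 dB


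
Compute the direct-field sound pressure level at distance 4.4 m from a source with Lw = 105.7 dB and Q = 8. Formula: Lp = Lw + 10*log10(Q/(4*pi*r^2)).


4*pi*r^2 = 4*pi*4.4^2 = 243.285 m^2
Q / (4*pi*r^2) = 8 / 243.285 = 0.0328832
Lp = 105.7 + 10*log10(0.0328832) = 90.87 dB


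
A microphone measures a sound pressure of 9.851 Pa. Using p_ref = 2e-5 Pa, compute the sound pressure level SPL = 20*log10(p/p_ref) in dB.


p / p_ref = 9.851 / 2e-5 = 492550
SPL = 20 * log10(492550) = 113.85 dB


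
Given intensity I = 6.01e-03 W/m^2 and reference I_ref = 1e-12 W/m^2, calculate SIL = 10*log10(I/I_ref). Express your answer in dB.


I / I_ref = 6.01e-03 / 1e-12 = 6.01e+09
SIL = 10 * log10(6.01e+09) = 97.789 dB


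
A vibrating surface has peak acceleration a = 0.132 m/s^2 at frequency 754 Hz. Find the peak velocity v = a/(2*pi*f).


omega = 2*pi*f = 2*pi*754 = 4737.52 rad/s
v = a / omega = 0.132 / 4737.52 = 2.7863e-05 m/s


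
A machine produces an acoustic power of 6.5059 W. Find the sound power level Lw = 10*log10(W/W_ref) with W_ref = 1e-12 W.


W / W_ref = 6.5059 / 1e-12 = 6.5059e+12
Lw = 10 * log10(6.5059e+12) = 128.13 dB


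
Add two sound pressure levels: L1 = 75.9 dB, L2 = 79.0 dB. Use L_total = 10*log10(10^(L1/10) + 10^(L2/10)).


10^(75.9/10) = 3.89045e+07
10^(79.0/10) = 7.94328e+07
Sum = 3.89045e+07 + 7.94328e+07 = 1.18337e+08
L_total = 10*log10(1.18337e+08) = 80.731 dB


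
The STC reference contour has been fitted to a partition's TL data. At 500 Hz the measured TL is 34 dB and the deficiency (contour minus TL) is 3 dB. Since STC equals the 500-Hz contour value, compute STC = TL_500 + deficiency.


By ASTM E413, STC = value of the fitted reference contour at 500 Hz.
Contour value at 500 Hz = TL_500 + deficiency = 34 + 3 = 37
STC = 37


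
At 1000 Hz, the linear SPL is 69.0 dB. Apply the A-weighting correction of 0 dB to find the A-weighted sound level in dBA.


A-weighting table: 1000 Hz -> 0 dB correction
SPL_A = SPL + correction = 69.0 + (0) = 69 dBA


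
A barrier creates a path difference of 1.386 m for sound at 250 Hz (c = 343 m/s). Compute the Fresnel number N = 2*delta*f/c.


N = 2*delta*f/c = 2*delta/lambda, where lambda = c/f
lambda = 343 / 250 = 1.372 m
N = 2 * 1.386 / 1.372 = 2.0204


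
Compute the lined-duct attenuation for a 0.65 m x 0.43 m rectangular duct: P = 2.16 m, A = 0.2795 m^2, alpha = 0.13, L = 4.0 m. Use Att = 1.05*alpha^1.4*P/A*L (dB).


alpha^1.4 = 0.13^1.4 = 0.0574805
Attenuation rate = 1.05 * alpha^1.4 * P / A
= 1.05 * 0.0574805 * 2.16 / 0.2795 = 0.466425 dB/m
Total Att = 0.466425 * 4.0 = 1.8657 dB


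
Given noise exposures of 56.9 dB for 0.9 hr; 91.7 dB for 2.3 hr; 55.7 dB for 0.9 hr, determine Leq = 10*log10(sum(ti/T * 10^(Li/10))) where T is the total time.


T_total = 0.9 + 2.3 + 0.9 = 4.1 hr
(0.9/4.1) * 10^(56.9/10) = 107512
(2.3/4.1) * 10^(91.7/10) = 8.29744e+08
(0.9/4.1) * 10^(55.7/10) = 81556.5
Sum = 107512 + 8.29744e+08 + 81556.5 = 8.29933e+08
Leq = 10*log10(8.29933e+08) = 89.19 dB


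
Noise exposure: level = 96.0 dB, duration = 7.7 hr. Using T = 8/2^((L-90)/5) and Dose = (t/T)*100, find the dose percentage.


T_allowed = 8 / 2^((96.0 - 90)/5) = 3.4822 hr
Dose = 7.7 / 3.4822 * 100 = 221.12 %


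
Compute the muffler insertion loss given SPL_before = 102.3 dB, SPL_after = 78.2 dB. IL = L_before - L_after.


Insertion loss = SPL without muffler - SPL with muffler
IL = 102.3 - 78.2 = 24.1 dB


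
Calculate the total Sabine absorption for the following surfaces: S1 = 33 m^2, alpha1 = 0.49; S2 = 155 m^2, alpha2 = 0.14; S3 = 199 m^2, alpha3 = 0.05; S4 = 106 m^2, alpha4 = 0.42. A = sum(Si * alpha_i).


33 * 0.49 = 16.17
155 * 0.14 = 21.7
199 * 0.05 = 9.95
106 * 0.42 = 44.52
A_total = 16.17 + 21.7 + 9.95 + 44.52 = 92.34 m^2


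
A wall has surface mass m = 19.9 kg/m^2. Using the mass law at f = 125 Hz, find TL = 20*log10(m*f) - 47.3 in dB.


m * f = 19.9 * 125 = 2487.5
20*log10(2487.5) = 67.9153 dB
TL = 67.9153 - 47.3 = 20.615 dB


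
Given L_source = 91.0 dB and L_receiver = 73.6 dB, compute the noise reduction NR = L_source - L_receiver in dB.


NR = L_source - L_receiver (difference between source and receiving room levels)
NR = 91.0 - 73.6 = 17.4 dB


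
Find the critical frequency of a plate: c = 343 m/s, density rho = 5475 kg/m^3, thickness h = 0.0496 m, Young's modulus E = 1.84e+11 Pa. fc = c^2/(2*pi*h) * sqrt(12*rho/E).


12*rho/E = 12*5475/1.84e+11 = 3.57065e-07
sqrt(12*rho/E) = sqrt(3.57065e-07) = 0.000597549
c^2/(2*pi*h) = 343^2/(2*pi*0.0496) = 377508
fc = 377508 * 0.000597549 = 225.58 Hz


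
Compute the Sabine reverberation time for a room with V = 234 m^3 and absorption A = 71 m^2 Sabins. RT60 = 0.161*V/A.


RT60 = 0.161 * 234 / 71 = 0.53062 s


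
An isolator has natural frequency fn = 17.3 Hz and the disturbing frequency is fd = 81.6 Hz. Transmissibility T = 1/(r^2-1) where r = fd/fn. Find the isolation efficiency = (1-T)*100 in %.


r = 81.6 / 17.3 = 4.71676
r^2 - 1 = 4.71676^2 - 1 = 21.2478
T = 1/21.2478 = 0.0470637
Efficiency = (1 - 0.0470637)*100 = 95.294 %


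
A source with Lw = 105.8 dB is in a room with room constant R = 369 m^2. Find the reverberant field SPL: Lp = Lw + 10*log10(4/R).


4/R = 4/369 = 0.0108401
Lp = 105.8 + 10*log10(0.0108401) = 86.15 dB


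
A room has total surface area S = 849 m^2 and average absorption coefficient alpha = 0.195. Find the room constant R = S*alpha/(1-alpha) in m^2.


R = 849 * 0.195 / (1 - 0.195) = 205.66 m^2


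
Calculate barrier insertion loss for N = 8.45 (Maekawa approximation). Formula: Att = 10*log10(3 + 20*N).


3 + 20*N = 3 + 20*8.45 = 172
Att = 10*log10(172) = 22.355 dB


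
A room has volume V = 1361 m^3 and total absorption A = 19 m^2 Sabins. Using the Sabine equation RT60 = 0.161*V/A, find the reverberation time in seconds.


RT60 = 0.161 * 1361 / 19 = 11.533 s


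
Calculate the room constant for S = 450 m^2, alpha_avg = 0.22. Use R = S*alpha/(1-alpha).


R = 450 * 0.22 / (1 - 0.22) = 126.92 m^2


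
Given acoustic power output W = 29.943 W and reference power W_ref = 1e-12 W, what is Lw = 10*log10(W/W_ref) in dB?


W / W_ref = 29.943 / 1e-12 = 2.9943e+13
Lw = 10 * log10(2.9943e+13) = 134.76 dB


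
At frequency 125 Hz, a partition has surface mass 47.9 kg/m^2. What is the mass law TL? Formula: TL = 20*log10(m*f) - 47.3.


m * f = 47.9 * 125 = 5987.5
20*log10(5987.5) = 75.5449 dB
TL = 75.5449 - 47.3 = 28.245 dB


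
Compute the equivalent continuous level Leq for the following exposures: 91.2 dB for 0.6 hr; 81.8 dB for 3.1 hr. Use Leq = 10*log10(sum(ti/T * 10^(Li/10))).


T_total = 0.6 + 3.1 = 3.7 hr
(0.6/3.7) * 10^(91.2/10) = 2.13771e+08
(3.1/3.7) * 10^(81.8/10) = 1.26812e+08
Sum = 2.13771e+08 + 1.26812e+08 = 3.40583e+08
Leq = 10*log10(3.40583e+08) = 85.322 dB


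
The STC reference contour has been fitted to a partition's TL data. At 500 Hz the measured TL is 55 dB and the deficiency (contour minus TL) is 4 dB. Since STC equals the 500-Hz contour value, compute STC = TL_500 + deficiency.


By ASTM E413, STC = value of the fitted reference contour at 500 Hz.
Contour value at 500 Hz = TL_500 + deficiency = 55 + 4 = 59
STC = 59


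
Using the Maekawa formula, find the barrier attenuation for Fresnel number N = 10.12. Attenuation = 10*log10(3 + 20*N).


3 + 20*N = 3 + 20*10.12 = 205.4
Att = 10*log10(205.4) = 23.126 dB


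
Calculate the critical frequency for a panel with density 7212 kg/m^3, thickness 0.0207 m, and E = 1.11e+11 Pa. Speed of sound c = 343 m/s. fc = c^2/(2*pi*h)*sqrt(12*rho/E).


12*rho/E = 12*7212/1.11e+11 = 7.79676e-07
sqrt(12*rho/E) = sqrt(7.79676e-07) = 0.000882993
c^2/(2*pi*h) = 343^2/(2*pi*0.0207) = 904561
fc = 904561 * 0.000882993 = 798.72 Hz


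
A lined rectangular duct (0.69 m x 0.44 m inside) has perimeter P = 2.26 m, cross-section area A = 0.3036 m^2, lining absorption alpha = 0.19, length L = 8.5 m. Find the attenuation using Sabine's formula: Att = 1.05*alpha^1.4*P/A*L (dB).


alpha^1.4 = 0.19^1.4 = 0.0977811
Attenuation rate = 1.05 * alpha^1.4 * P / A
= 1.05 * 0.0977811 * 2.26 / 0.3036 = 0.764277 dB/m
Total Att = 0.764277 * 8.5 = 6.4964 dB


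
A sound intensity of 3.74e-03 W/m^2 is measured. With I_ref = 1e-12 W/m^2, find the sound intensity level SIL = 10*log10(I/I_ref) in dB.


I / I_ref = 3.74e-03 / 1e-12 = 3.74e+09
SIL = 10 * log10(3.74e+09) = 95.729 dB


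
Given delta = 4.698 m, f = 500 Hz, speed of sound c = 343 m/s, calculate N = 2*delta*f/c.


N = 2*delta*f/c = 2*delta/lambda, where lambda = c/f
lambda = 343 / 500 = 0.686 m
N = 2 * 4.698 / 0.686 = 13.697


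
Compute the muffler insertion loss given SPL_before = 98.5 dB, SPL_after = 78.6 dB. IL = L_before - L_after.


Insertion loss = SPL without muffler - SPL with muffler
IL = 98.5 - 78.6 = 19.9 dB


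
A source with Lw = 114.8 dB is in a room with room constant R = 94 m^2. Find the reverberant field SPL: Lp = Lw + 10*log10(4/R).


4/R = 4/94 = 0.0425532
Lp = 114.8 + 10*log10(0.0425532) = 101.09 dB


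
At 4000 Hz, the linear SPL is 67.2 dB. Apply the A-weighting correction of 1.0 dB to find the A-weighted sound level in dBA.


A-weighting table: 4000 Hz -> 1.0 dB correction
SPL_A = SPL + correction = 67.2 + (1.0) = 68.2 dBA


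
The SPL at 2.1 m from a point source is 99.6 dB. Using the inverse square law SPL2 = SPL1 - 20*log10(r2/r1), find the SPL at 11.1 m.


r2/r1 = 11.1/2.1 = 5.28571
Correction = 20*log10(5.28571) = 14.4621 dB
SPL2 = 99.6 - 14.4621 = 85.138 dB


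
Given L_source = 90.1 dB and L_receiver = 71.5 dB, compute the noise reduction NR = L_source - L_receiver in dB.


NR = L_source - L_receiver (difference between source and receiving room levels)
NR = 90.1 - 71.5 = 18.6 dB


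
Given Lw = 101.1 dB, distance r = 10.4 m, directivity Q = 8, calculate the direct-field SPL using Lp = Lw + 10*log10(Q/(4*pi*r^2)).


4*pi*r^2 = 4*pi*10.4^2 = 1359.18 m^2
Q / (4*pi*r^2) = 8 / 1359.18 = 0.0058859
Lp = 101.1 + 10*log10(0.0058859) = 78.798 dB


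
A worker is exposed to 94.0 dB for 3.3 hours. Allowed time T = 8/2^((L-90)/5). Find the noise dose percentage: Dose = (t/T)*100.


T_allowed = 8 / 2^((94.0 - 90)/5) = 4.59479 hr
Dose = 3.3 / 4.59479 * 100 = 71.82 %


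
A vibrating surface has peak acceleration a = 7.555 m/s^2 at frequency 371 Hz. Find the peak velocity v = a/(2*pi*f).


omega = 2*pi*f = 2*pi*371 = 2331.06 rad/s
v = a / omega = 7.555 / 2331.06 = 0.003241 m/s


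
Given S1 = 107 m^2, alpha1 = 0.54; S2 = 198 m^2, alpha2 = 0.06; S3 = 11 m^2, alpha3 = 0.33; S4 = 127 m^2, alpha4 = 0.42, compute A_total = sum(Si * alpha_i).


107 * 0.54 = 57.78
198 * 0.06 = 11.88
11 * 0.33 = 3.63
127 * 0.42 = 53.34
A_total = 57.78 + 11.88 + 3.63 + 53.34 = 126.63 m^2


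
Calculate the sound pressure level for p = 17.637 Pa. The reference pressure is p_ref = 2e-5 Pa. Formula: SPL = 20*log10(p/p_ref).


p / p_ref = 17.637 / 2e-5 = 881850
SPL = 20 * log10(881850) = 118.91 dB


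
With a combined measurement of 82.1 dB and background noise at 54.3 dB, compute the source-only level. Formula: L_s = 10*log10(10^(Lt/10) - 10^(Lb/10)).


10^(82.1/10) = 1.62181e+08
10^(54.3/10) = 269153
Difference = 1.62181e+08 - 269153 = 1.61912e+08
L_source = 10*log10(1.61912e+08) = 82.093 dB


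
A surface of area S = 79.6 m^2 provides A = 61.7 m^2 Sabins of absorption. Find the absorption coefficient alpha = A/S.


Absorption coefficient = absorbed power / incident power
alpha = A / S = 61.7 / 79.6 = 0.77513


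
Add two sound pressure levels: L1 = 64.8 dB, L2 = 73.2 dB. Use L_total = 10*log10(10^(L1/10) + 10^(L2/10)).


10^(64.8/10) = 3.01995e+06
10^(73.2/10) = 2.0893e+07
Sum = 3.01995e+06 + 2.0893e+07 = 2.3913e+07
L_total = 10*log10(2.3913e+07) = 73.786 dB


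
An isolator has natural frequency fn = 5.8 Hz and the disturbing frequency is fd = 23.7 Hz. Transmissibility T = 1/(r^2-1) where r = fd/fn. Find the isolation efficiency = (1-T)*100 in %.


r = 23.7 / 5.8 = 4.08621
r^2 - 1 = 4.08621^2 - 1 = 15.6971
T = 1/15.6971 = 0.063706
Efficiency = (1 - 0.063706)*100 = 93.629 %


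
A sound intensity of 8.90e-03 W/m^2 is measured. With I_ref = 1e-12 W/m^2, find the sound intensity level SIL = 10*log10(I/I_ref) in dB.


I / I_ref = 8.90e-03 / 1e-12 = 8.9e+09
SIL = 10 * log10(8.9e+09) = 99.494 dB


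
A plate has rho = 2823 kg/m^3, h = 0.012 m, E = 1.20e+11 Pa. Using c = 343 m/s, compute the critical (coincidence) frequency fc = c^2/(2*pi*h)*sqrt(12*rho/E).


12*rho/E = 12*2823/1.20e+11 = 2.823e-07
sqrt(12*rho/E) = sqrt(2.823e-07) = 0.000531319
c^2/(2*pi*h) = 343^2/(2*pi*0.012) = 1.56037e+06
fc = 1.56037e+06 * 0.000531319 = 829.05 Hz


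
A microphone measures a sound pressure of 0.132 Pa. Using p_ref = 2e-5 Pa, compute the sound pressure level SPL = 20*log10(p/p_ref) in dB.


p / p_ref = 0.132 / 2e-5 = 6600
SPL = 20 * log10(6600) = 76.391 dB


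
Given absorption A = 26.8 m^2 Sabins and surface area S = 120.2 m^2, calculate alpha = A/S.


Absorption coefficient = absorbed power / incident power
alpha = A / S = 26.8 / 120.2 = 0.22296


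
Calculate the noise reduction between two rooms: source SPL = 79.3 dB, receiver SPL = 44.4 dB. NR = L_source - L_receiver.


NR = L_source - L_receiver (difference between source and receiving room levels)
NR = 79.3 - 44.4 = 34.9 dB


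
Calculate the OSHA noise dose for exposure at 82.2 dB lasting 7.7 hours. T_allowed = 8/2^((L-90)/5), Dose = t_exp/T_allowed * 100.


T_allowed = 8 / 2^((82.2 - 90)/5) = 23.5883 hr
Dose = 7.7 / 23.5883 * 100 = 32.643 %


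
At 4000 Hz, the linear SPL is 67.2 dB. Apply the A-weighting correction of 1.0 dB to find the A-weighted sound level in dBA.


A-weighting table: 4000 Hz -> 1.0 dB correction
SPL_A = SPL + correction = 67.2 + (1.0) = 68.2 dBA


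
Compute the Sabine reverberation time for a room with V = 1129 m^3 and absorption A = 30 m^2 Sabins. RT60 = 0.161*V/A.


RT60 = 0.161 * 1129 / 30 = 6.059 s


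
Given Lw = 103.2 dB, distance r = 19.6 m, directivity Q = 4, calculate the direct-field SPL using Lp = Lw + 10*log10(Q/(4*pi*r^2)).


4*pi*r^2 = 4*pi*19.6^2 = 4827.5 m^2
Q / (4*pi*r^2) = 4 / 4827.5 = 0.000828586
Lp = 103.2 + 10*log10(0.000828586) = 72.383 dB


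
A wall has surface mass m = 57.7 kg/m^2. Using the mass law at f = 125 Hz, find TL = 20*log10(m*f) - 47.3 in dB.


m * f = 57.7 * 125 = 7212.5
20*log10(7212.5) = 77.1617 dB
TL = 77.1617 - 47.3 = 29.862 dB


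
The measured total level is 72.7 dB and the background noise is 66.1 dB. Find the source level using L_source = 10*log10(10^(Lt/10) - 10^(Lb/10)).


10^(72.7/10) = 1.86209e+07
10^(66.1/10) = 4.0738e+06
Difference = 1.86209e+07 - 4.0738e+06 = 1.45471e+07
L_source = 10*log10(1.45471e+07) = 71.628 dB


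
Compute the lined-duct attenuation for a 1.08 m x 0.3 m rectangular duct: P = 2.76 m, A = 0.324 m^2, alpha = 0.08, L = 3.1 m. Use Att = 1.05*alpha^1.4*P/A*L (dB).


alpha^1.4 = 0.08^1.4 = 0.029129
Attenuation rate = 1.05 * alpha^1.4 * P / A
= 1.05 * 0.029129 * 2.76 / 0.324 = 0.260543 dB/m
Total Att = 0.260543 * 3.1 = 0.80768 dB


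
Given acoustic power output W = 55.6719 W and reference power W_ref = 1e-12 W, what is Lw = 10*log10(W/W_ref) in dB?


W / W_ref = 55.6719 / 1e-12 = 5.56719e+13
Lw = 10 * log10(5.56719e+13) = 137.46 dB


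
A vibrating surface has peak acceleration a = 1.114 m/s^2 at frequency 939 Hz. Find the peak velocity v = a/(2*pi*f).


omega = 2*pi*f = 2*pi*939 = 5899.91 rad/s
v = a / omega = 1.114 / 5899.91 = 0.00018882 m/s


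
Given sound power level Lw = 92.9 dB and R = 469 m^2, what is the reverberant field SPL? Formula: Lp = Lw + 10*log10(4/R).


4/R = 4/469 = 0.00852878
Lp = 92.9 + 10*log10(0.00852878) = 72.209 dB


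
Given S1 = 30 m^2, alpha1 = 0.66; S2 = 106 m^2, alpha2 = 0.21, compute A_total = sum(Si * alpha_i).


30 * 0.66 = 19.8
106 * 0.21 = 22.26
A_total = 19.8 + 22.26 = 42.06 m^2


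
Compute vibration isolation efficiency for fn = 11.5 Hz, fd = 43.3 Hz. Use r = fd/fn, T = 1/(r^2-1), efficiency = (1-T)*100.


r = 43.3 / 11.5 = 3.76522
r^2 - 1 = 3.76522^2 - 1 = 13.1769
T = 1/13.1769 = 0.0758904
Efficiency = (1 - 0.0758904)*100 = 92.411 %


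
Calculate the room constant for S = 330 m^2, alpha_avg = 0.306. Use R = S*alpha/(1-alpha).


R = 330 * 0.306 / (1 - 0.306) = 145.5 m^2


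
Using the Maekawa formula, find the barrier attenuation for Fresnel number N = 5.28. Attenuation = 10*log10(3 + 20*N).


3 + 20*N = 3 + 20*5.28 = 108.6
Att = 10*log10(108.6) = 20.358 dB


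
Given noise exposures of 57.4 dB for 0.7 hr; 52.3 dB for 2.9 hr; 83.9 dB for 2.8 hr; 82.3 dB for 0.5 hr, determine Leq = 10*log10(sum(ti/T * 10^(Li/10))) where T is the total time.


T_total = 0.7 + 2.9 + 2.8 + 0.5 = 6.9 hr
(0.7/6.9) * 10^(57.4/10) = 55750.5
(2.9/6.9) * 10^(52.3/10) = 71375.5
(2.8/6.9) * 10^(83.9/10) = 9.96114e+07
(0.5/6.9) * 10^(82.3/10) = 1.23061e+07
Sum = 55750.5 + 71375.5 + 9.96114e+07 + 1.23061e+07 = 1.12045e+08
Leq = 10*log10(1.12045e+08) = 80.494 dB


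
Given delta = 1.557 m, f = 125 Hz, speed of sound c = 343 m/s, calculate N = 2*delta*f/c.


N = 2*delta*f/c = 2*delta/lambda, where lambda = c/f
lambda = 343 / 125 = 2.744 m
N = 2 * 1.557 / 2.744 = 1.1348


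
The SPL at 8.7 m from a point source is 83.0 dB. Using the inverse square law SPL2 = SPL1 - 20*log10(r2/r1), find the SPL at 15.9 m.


r2/r1 = 15.9/8.7 = 1.82759
Correction = 20*log10(1.82759) = 5.23758 dB
SPL2 = 83.0 - 5.23758 = 77.762 dB


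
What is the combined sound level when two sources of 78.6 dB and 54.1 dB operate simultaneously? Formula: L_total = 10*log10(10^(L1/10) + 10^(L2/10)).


10^(78.6/10) = 7.24436e+07
10^(54.1/10) = 257040
Sum = 7.24436e+07 + 257040 = 7.27006e+07
L_total = 10*log10(7.27006e+07) = 78.615 dB


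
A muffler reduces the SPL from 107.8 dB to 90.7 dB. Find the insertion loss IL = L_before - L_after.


Insertion loss = SPL without muffler - SPL with muffler
IL = 107.8 - 90.7 = 17.1 dB


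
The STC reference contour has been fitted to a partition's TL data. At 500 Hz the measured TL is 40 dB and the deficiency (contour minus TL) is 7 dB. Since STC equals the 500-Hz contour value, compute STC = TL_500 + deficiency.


By ASTM E413, STC = value of the fitted reference contour at 500 Hz.
Contour value at 500 Hz = TL_500 + deficiency = 40 + 7 = 47
STC = 47


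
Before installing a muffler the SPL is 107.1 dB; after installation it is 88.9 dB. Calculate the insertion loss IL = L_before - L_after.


Insertion loss = SPL without muffler - SPL with muffler
IL = 107.1 - 88.9 = 18.2 dB


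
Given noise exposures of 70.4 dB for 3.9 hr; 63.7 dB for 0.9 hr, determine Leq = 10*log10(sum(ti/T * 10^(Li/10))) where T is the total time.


T_total = 3.9 + 0.9 = 4.8 hr
(3.9/4.8) * 10^(70.4/10) = 8.90889e+06
(0.9/4.8) * 10^(63.7/10) = 439543
Sum = 8.90889e+06 + 439543 = 9.34843e+06
Leq = 10*log10(9.34843e+06) = 69.707 dB


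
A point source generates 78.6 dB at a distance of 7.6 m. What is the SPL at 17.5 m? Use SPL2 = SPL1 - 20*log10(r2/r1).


r2/r1 = 17.5/7.6 = 2.30263
Correction = 20*log10(2.30263) = 7.24448 dB
SPL2 = 78.6 - 7.24448 = 71.356 dB


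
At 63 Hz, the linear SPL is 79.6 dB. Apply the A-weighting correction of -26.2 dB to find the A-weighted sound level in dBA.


A-weighting table: 63 Hz -> -26.2 dB correction
SPL_A = SPL + correction = 79.6 + (-26.2) = 53.4 dBA


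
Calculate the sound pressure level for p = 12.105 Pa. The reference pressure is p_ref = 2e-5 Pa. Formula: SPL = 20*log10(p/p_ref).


p / p_ref = 12.105 / 2e-5 = 605250
SPL = 20 * log10(605250) = 115.64 dB


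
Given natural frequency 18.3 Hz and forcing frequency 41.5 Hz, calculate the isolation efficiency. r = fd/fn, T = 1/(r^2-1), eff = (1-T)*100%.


r = 41.5 / 18.3 = 2.26776
r^2 - 1 = 2.26776^2 - 1 = 4.14274
T = 1/4.14274 = 0.241386
Efficiency = (1 - 0.241386)*100 = 75.861 %


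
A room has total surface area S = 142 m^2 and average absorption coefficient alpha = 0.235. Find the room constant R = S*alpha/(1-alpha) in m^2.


R = 142 * 0.235 / (1 - 0.235) = 43.621 m^2


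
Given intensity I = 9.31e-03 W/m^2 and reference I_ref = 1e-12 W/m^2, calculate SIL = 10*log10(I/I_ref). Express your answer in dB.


I / I_ref = 9.31e-03 / 1e-12 = 9.31e+09
SIL = 10 * log10(9.31e+09) = 99.689 dB


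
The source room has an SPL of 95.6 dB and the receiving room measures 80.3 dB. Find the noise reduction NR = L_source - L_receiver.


NR = L_source - L_receiver (difference between source and receiving room levels)
NR = 95.6 - 80.3 = 15.3 dB


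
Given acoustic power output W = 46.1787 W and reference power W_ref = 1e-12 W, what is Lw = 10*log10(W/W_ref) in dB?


W / W_ref = 46.1787 / 1e-12 = 4.61787e+13
Lw = 10 * log10(4.61787e+13) = 136.64 dB


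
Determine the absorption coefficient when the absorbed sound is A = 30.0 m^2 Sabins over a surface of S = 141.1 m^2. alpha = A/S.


Absorption coefficient = absorbed power / incident power
alpha = A / S = 30.0 / 141.1 = 0.21262
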